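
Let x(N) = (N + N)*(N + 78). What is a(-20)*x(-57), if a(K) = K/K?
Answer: -2394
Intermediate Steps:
a(K) = 1
x(N) = 2*N*(78 + N) (x(N) = (2*N)*(78 + N) = 2*N*(78 + N))
a(-20)*x(-57) = 1*(2*(-57)*(78 - 57)) = 1*(2*(-57)*21) = 1*(-2394) = -2394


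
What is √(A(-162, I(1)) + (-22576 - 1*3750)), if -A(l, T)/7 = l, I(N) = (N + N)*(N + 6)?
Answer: 2*I*√6298 ≈ 158.72*I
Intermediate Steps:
I(N) = 2*N*(6 + N) (I(N) = (2*N)*(6 + N) = 2*N*(6 + N))
A(l, T) = -7*l
√(A(-162, I(1)) + (-22576 - 1*3750)) = √(-7*(-162) + (-22576 - 1*3750)) = √(1134 + (-22576 - 3750)) = √(1134 - 26326) = √(-25192) = 2*I*√6298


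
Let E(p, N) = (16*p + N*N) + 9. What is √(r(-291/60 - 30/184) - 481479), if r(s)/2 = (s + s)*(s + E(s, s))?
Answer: 3*I*√37347464168390/26450 ≈ 693.15*I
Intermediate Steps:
E(p, N) = 9 + N² + 16*p (E(p, N) = (16*p + N²) + 9 = (N² + 16*p) + 9 = 9 + N² + 16*p)
r(s) = 4*s*(9 + s² + 17*s) (r(s) = 2*((s + s)*(s + (9 + s² + 16*s))) = 2*((2*s)*(9 + s² + 17*s)) = 2*(2*s*(9 + s² + 17*s)) = 4*s*(9 + s² + 17*s))
√(r(-291/60 - 30/184) - 481479) = √(4*(-291/60 - 30/184)*(9 + (-291/60 - 30/184)² + 17*(-291/60 - 30/184)) - 481479) = √(4*(-291*1/60 - 30*1/184)*(9 + (-291*1/60 - 30*1/184)² + 17*(-291*1/60 - 30*1/184)) - 481479) = √(4*(-97/20 - 15/92)*(9 + (-97/20 - 15/92)² + 17*(-97/20 - 15/92)) - 481479) = √(4*(-1153/230)*(9 + (-1153/230)² + 17*(-1153/230)) - 481479) = √(4*(-1153/230)*(9 + 1329409/52900 - 19601/230) - 481479) = √(4*(-1153/230)*(-2702721/52900) - 481479) = √(3116237313/3041750 - 481479) = √(-1461422510937/3041750) = 3*I*√37347464168390/26450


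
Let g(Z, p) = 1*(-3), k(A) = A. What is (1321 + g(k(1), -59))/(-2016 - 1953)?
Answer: -1318/3969 ≈ -0.33207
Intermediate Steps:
g(Z, p) = -3
(1321 + g(k(1), -59))/(-2016 - 1953) = (1321 - 3)/(-2016 - 1953) = 1318/(-3969) = 1318*(-1/3969) = -1318/3969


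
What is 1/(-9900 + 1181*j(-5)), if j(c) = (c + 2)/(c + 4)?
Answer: -1/6357 ≈ -0.00015731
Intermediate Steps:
j(c) = (2 + c)/(4 + c)
1/(-9900 + 1181*j(-5)) = 1/(-9900 + 1181*((2 - 5)/(4 - 5))) = 1/(-9900 + 1181*(-3/(-1))) = 1/(-9900 + 1181*(-1*(-3))) = 1/(-9900 + 1181*3) = 1/(-9900 + 3543) = 1/(-6357) = -1/6357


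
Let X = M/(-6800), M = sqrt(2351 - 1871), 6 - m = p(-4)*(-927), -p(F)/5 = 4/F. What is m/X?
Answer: -262990*sqrt(30) ≈ -1.4405e+6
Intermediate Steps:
p(F) = -20/F
m = 4641 (m = 6 - (-20/(-4))*(-927) = 6 - (-20*(-1/4))*(-927) = 6 - 5*(-927) = 6 - 1*(-4635) = 6 + 4635 = 4641)
M = 4*sqrt(30) (M = sqrt(480) = 4*sqrt(30) ≈ 21.909)
X = -sqrt(30)/1700 (X = (4*sqrt(30))/(-6800) = (4*sqrt(30))*(-1/6800) = -sqrt(30)/1700 ≈ -0.0032219)
m/X = 4641/((-sqrt(30)/1700)) = 4641*(-170*sqrt(30)/3) = -262990*sqrt(30)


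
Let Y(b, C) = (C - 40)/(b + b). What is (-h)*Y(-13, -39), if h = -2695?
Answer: 212905/26 ≈ 8188.7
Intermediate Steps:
Y(b, C) = (-40 + C)/(2*b) (Y(b, C) = (-40 + C)/((2*b)) = (-40 + C)*(1/(2*b)) = (-40 + C)/(2*b))
(-h)*Y(-13, -39) = (-1*(-2695))*((½)*(-40 - 39)/(-13)) = 2695*((½)*(-1/13)*(-79)) = 2695*(79/26) = 212905/26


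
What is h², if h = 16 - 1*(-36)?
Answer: 2704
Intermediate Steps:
h = 52 (h = 16 + 36 = 52)
h² = 52² = 2704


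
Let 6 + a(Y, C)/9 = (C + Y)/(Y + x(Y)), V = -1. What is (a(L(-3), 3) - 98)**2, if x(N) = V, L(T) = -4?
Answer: 564001/25 ≈ 22560.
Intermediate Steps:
x(N) = -1
a(Y, C) = -54 + 9*(C + Y)/(-1 + Y) (a(Y, C) = -54 + 9*((C + Y)/(Y - 1)) = -54 + 9*((C + Y)/(-1 + Y)) = -54 + 9*(C + Y)/(-1 + Y))
(a(L(-3), 3) - 98)**2 = (9*(6 + 3 - 5*(-4))/(-1 - 4) - 98)**2 = (9*(6 + 3 + 20)/(-5) - 98)**2 = (9*(-1/5)*29 - 98)**2 = (-261/5 - 98)**2 = (-751/5)**2 = 564001/25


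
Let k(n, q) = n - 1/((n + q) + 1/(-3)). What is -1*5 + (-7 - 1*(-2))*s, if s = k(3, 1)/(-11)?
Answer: -455/121 ≈ -3.7603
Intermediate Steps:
k(n, q) = n - 1/(-⅓ + n + q) (k(n, q) = n - 1/((n + q) - ⅓) = n - 1/(-⅓ + n + q))
s = -30/121 (s = ((-3 - 1*3 + 3*3² + 3*3*1)/(-1 + 3*3 + 3*1))/(-11) = ((-3 - 3 + 3*9 + 9)/(-1 + 9 + 3))*(-1/11) = ((-3 - 3 + 27 + 9)/11)*(-1/11) = ((1/11)*30)*(-1/11) = (30/11)*(-1/11) = -30/121 ≈ -0.24793)
-1*5 + (-7 - 1*(-2))*s = -1*5 + (-7 - 1*(-2))*(-30/121) = -5 + (-7 + 2)*(-30/121) = -5 - 5*(-30/121) = -5 + 150/121 = -455/121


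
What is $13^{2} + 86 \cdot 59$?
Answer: $5243$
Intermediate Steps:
$13^{2} + 86 \cdot 59 = 169 + 5074 = 5243$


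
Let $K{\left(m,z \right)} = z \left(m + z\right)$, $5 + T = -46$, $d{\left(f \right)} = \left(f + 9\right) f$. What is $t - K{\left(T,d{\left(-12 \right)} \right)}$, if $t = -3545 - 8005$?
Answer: $-11010$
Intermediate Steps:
$d{\left(f \right)} = f \left(9 + f\right)$ ($d{\left(f \right)} = \left(9 + f\right) f = f \left(9 + f\right)$)
$t = -11550$ ($t = -3545 - 8005 = -11550$)
$T = -51$ ($T = -5 - 46 = -51$)
$t - K{\left(T,d{\left(-12 \right)} \right)} = -11550 - - 12 \left(9 - 12\right) \left(-51 - 12 \left(9 - 12\right)\right) = -11550 - \left(-12\right) \left(-3\right) \left(-51 - -36\right) = -11550 - 36 \left(-51 + 36\right) = -11550 - 36 \left(-15\right) = -11550 - -540 = -11550 + 540 = -11010$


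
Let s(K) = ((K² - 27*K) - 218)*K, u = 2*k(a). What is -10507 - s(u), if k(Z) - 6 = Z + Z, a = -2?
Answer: -9267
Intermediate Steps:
k(Z) = 6 + 2*Z (k(Z) = 6 + (Z + Z) = 6 + 2*Z)
u = 4 (u = 2*(6 + 2*(-2)) = 2*(6 - 4) = 2*2 = 4)
s(K) = K*(-218 + K² - 27*K) (s(K) = (-218 + K² - 27*K)*K = K*(-218 + K² - 27*K))
-10507 - s(u) = -10507 - 4*(-218 + 4² - 27*4) = -10507 - 4*(-218 + 16 - 108) = -10507 - 4*(-310) = -10507 - 1*(-1240) = -10507 + 1240 = -9267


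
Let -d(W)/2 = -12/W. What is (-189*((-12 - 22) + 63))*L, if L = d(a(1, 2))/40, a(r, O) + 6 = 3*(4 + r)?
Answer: -1827/5 ≈ -365.40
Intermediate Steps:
a(r, O) = 6 + 3*r (a(r, O) = -6 + 3*(4 + r) = -6 + (12 + 3*r) = 6 + 3*r)
d(W) = 24/W (d(W) = -(-24)/W = 24/W)
L = 1/15 (L = (24/(6 + 3*1))/40 = (24/(6 + 3))*(1/40) = (24/9)*(1/40) = (24*(⅑))*(1/40) = (8/3)*(1/40) = 1/15 ≈ 0.066667)
(-189*((-12 - 22) + 63))*L = -189*((-12 - 22) + 63)*(1/15) = -189*(-34 + 63)*(1/15) = -189*29*(1/15) = -5481*1/15 = -1827/5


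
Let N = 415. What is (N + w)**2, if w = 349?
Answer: 583696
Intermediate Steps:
(N + w)**2 = (415 + 349)**2 = 764**2 = 583696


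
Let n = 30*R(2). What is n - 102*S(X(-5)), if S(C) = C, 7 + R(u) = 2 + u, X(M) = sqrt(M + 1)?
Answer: -90 - 204*I ≈ -90.0 - 204.0*I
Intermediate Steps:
X(M) = sqrt(1 + M)
R(u) = -5 + u (R(u) = -7 + (2 + u) = -5 + u)
n = -90 (n = 30*(-5 + 2) = 30*(-3) = -90)
n - 102*S(X(-5)) = -90 - 102*sqrt(1 - 5) = -90 - 204*I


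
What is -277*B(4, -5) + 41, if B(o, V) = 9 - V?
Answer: -3837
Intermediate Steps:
-277*B(4, -5) + 41 = -277*(9 - 1*(-5)) + 41 = -277*(9 + 5) + 41 = -277*14 + 41 = -3878 + 41 = -3837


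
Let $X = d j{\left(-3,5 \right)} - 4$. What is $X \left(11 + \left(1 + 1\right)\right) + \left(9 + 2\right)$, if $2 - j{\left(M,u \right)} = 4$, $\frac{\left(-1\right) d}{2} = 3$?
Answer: $115$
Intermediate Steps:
$d = -6$ ($d = \left(-2\right) 3 = -6$)
$j{\left(M,u \right)} = -2$ ($j{\left(M,u \right)} = 2 - 4 = -2$)
$X = 8$ ($X = \left(-6\right) \left(-2\right) - 4 = 12 - 4 = 8$)
$X \left(11 + \left(1 + 1\right)\right) + \left(9 + 2\right) = 8 \left(11 + \left(1 + 1\right)\right) + \left(9 + 2\right) = 8 \left(11 + 2\right) + 11 = 8 \cdot 13 + 11 = 104 + 11 = 115$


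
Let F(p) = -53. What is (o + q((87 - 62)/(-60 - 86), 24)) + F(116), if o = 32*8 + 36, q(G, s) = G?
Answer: 34869/146 ≈ 238.83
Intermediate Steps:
o = 292 (o = 256 + 36 = 292)
(o + q((87 - 62)/(-60 - 86), 24)) + F(116) = (292 + (87 - 62)/(-60 - 86)) - 53 = (292 + 25/(-146)) - 53 = (292 + 25*(-1/146)) - 53 = (292 - 25/146) - 53 = 42607/146 - 53 = 34869/146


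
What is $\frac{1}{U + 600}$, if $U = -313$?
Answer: $\frac{1}{287} \approx 0.0034843$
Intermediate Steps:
$\frac{1}{U + 600} = \frac{1}{-313 + 600} = \frac{1}{287}$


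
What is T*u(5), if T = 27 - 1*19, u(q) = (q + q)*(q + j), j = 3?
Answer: 640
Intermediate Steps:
u(q) = 2*q*(3 + q) (u(q) = (q + q)*(q + 3) = (2*q)*(3 + q) = 2*q*(3 + q))
T = 8 (T = 27 - 19 = 8)
T*u(5) = 8*(2*5*(3 + 5)) = 8*(2*5*8) = 8*80 = 640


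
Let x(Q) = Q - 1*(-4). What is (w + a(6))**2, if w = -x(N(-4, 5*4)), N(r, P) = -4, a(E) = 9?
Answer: 81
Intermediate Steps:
x(Q) = 4 + Q (x(Q) = Q + 4 = 4 + Q)
w = 0 (w = -(4 - 4) = -1*0 = 0)
(w + a(6))**2 = (0 + 9)**2 = 9**2 = 81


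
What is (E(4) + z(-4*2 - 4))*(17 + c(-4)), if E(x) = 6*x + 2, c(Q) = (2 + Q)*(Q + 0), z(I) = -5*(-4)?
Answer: 1150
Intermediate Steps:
z(I) = 20
c(Q) = Q*(2 + Q) (c(Q) = (2 + Q)*Q = Q*(2 + Q))
E(x) = 2 + 6*x
(E(4) + z(-4*2 - 4))*(17 + c(-4)) = ((2 + 6*4) + 20)*(17 - 4*(2 - 4)) = ((2 + 24) + 20)*(17 - 4*(-2)) = (26 + 20)*(17 + 8) = 46*25 = 1150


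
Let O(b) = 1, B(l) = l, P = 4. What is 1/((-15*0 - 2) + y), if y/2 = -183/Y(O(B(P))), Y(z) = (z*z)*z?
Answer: -1/368 ≈ -0.0027174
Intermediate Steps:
Y(z) = z**3 (Y(z) = z**2*z = z**3)
y = -366 (y = 2*(-183/(1**3)) = 2*(-183/1) = 2*(-183*1) = 2*(-183) = -366)
1/((-15*0 - 2) + y) = 1/((-15*0 - 2) - 366) = 1/((0 - 2) - 366) = 1/(-2 - 366) = 1/(-368) = -1/368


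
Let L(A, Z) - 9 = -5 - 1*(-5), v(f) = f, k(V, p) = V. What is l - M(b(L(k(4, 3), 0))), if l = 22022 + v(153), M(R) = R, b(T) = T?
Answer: 22166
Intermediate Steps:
L(A, Z) = 9 (L(A, Z) = 9 + (-5 - 1*(-5)) = 9 + (-5 + 5) = 9 + 0 = 9)
l = 22175 (l = 22022 + 153 = 22175)
l - M(b(L(k(4, 3), 0))) = 22175 - 1*9 = 22175 - 9 = 22166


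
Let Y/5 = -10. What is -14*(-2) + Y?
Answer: -22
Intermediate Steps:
Y = -50 (Y = 5*(-10) = -50)
-14*(-2) + Y = -14*(-2) - 50 = 28 - 50 = -22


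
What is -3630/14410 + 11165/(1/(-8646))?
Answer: -12645769323/131 ≈ -9.6533e+7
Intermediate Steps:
-3630/14410 + 11165/(1/(-8646)) = -3630*1/14410 + 11165/(-1/8646) = -33/131 + 11165*(-8646) = -33/131 - 96532590 = -12645769323/131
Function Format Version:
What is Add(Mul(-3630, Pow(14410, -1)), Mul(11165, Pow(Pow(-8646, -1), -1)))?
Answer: Rational(-12645769323, 131) ≈ -9.6533e+7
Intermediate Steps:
Add(Mul(-3630, Pow(14410, -1)), Mul(11165, Pow(Pow(-8646, -1), -1))) = Add(Mul(-3630, Rational(1, 14410)), Mul(11165, Pow(Rational(-1, 8646), -1))) = Add(Rational(-33, 131), Mul(11165, -8646)) = Add(Rational(-33, 131), -96532590) = Rational(-12645769323, 131)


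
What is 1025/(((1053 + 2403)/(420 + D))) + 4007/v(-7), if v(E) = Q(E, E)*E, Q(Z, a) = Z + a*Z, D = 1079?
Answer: 72979243/169344 ≈ 430.95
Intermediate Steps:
Q(Z, a) = Z + Z*a
v(E) = E²*(1 + E) (v(E) = (E*(1 + E))*E = E²*(1 + E))
1025/(((1053 + 2403)/(420 + D))) + 4007/v(-7) = 1025/(((1053 + 2403)/(420 + 1079))) + 4007/(((-7)²*(1 - 7))) = 1025/((3456/1499)) + 4007/((49*(-6))) = 1025/((3456*(1/1499))) + 4007/(-294) = 1025/(3456/1499) + 4007*(-1/294) = 1025*(1499/3456) - 4007/294 = 1536475/3456 - 4007/294 = 72979243/169344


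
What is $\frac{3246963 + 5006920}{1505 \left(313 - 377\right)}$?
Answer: $- \frac{8253883}{96320} \approx -85.692$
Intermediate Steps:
$\frac{3246963 + 5006920}{1505 \left(313 - 377\right)} = \frac{8253883}{1505 \left(-64\right)} = \frac{8253883}{-96320} = 8253883 \left(- \frac{1}{96320}\right) = - \frac{8253883}{96320}$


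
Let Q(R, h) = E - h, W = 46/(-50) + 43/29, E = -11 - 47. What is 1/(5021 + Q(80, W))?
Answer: 725/3597767 ≈ 0.00020151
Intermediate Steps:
E = -58
W = 408/725 (W = 46*(-1/50) + 43*(1/29) = -23/25 + 43/29 = 408/725 ≈ 0.56276)
Q(R, h) = -58 - h
1/(5021 + Q(80, W)) = 1/(5021 + (-58 - 1*408/725)) = 1/(5021 + (-58 - 408/725)) = 1/(5021 - 42458/725) = 1/(3597767/725) = 725/3597767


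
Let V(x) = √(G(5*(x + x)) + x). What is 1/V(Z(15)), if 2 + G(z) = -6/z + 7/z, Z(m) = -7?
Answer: -I*√44170/631 ≈ -0.33307*I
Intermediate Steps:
G(z) = -2 + 1/z (G(z) = -2 + (-6/z + 7/z) = -2 + 1/z)
V(x) = √(-2 + x + 1/(10*x)) (V(x) = √((-2 + 1/(5*(x + x))) + x) = √((-2 + 1/(5*(2*x))) + x) = √((-2 + 1/(10*x)) + x) = √(-2 + x + 1/(10*x)))
1/V(Z(15)) = 1/(√(-200 + 10/(-7) + 100*(-7))/10) = 1/(√(-200 + 10*(-⅐) - 700)/10) = 1/(√(-200 - 10/7 - 700)/10) = 1/(√(-6310/7)/10) = 1/((I*√44170/7)/10) = 1/(I*√44170/70) = -I*√44170/631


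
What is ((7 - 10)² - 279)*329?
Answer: -88830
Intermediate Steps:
((7 - 10)² - 279)*329 = ((-3)² - 279)*329 = (9 - 279)*329 = -270*329 = -88830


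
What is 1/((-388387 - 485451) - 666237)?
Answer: -1/1540075 ≈ -6.4932e-7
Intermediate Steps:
1/((-388387 - 485451) - 666237) = 1/(-873838 - 666237) = 1/(-1540075) = -1/1540075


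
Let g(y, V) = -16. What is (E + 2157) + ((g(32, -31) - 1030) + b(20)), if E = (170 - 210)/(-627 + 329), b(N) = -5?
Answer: 164814/149 ≈ 1106.1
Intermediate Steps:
E = 20/149 (E = -40/(-298) = -40*(-1/298) = 20/149 ≈ 0.13423)
(E + 2157) + ((g(32, -31) - 1030) + b(20)) = (20/149 + 2157) + ((-16 - 1030) - 5) = 321413/149 + (-1046 - 5) = 321413/149 - 1051 = 164814/149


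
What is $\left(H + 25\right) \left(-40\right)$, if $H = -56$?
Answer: $1240$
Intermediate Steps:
$\left(H + 25\right) \left(-40\right) = \left(-56 + 25\right) \left(-40\right) = \left(-31\right) \left(-40\right) = 1240$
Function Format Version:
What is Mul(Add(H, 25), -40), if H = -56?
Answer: 1240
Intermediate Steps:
Mul(Add(H, 25), -40) = Mul(Add(-56, 25), -40) = Mul(-31, -40) = 1240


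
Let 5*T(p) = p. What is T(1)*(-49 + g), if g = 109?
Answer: 12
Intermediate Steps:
T(p) = p/5
T(1)*(-49 + g) = ((⅕)*1)*(-49 + 109) = (⅕)*60 = 12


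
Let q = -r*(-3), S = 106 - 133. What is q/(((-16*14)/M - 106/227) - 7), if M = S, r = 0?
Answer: 0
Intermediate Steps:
S = -27
M = -27
q = 0 (q = -1*0*(-3) = 0*(-3) = 0)
q/(((-16*14)/M - 106/227) - 7) = 0/((-16*14/(-27) - 106/227) - 7) = 0/((-224*(-1/27) - 106*1/227) - 7) = 0/((224/27 - 106/227) - 7) = 0/(47986/6129 - 7) = 0/(5083/6129) = 0*(6129/5083) = 0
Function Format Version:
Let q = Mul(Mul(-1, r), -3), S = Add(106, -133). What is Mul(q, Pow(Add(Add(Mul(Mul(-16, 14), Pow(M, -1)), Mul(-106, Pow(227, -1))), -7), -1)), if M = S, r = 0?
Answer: 0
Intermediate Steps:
S = -27
M = -27
q = 0 (q = Mul(Mul(-1, 0), -3) = Mul(0, -3) = 0)
Mul(q, Pow(Add(Add(Mul(Mul(-16, 14), Pow(M, -1)), Mul(-106, Pow(227, -1))), -7), -1)) = Mul(0, Pow(Add(Add(Mul(Mul(-16, 14), Pow(-27, -1)), Mul(-106, Pow(227, -1))), -7), -1)) = Mul(0, Pow(Add(Add(Mul(-224, Rational(-1, 27)), Mul(-106, Rational(1, 227))), -7), -1)) = Mul(0, Pow(Add(Add(Rational(224, 27), Rational(-106, 227)), -7), -1)) = Mul(0, Pow(Add(Rational(47986, 6129), -7), -1)) = Mul(0, Pow(Rational(5083, 6129), -1)) = Mul(0, Rational(6129, 5083)) = 0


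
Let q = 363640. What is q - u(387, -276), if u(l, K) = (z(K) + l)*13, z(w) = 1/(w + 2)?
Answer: 98258879/274 ≈ 3.5861e+5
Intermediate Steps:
z(w) = 1/(2 + w)
u(l, K) = 13*l + 13/(2 + K) (u(l, K) = (1/(2 + K) + l)*13 = (l + 1/(2 + K))*13 = 13*l + 13/(2 + K))
q - u(387, -276) = 363640 - 13*(1 + 387*(2 - 276))/(2 - 276) = 363640 - 13*(1 + 387*(-274))/(-274) = 363640 - 13*(-1)*(1 - 106038)/274 = 363640 - 13*(-1)*(-106037)/274 = 363640 - 1*1378481/274 = 363640 - 1378481/274 = 98258879/274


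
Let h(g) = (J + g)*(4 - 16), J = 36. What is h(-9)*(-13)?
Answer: 4212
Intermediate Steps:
h(g) = -432 - 12*g (h(g) = (36 + g)*(4 - 16) = (36 + g)*(-12) = -432 - 12*g)
h(-9)*(-13) = (-432 - 12*(-9))*(-13) = (-432 + 108)*(-13) = -324*(-13) = 4212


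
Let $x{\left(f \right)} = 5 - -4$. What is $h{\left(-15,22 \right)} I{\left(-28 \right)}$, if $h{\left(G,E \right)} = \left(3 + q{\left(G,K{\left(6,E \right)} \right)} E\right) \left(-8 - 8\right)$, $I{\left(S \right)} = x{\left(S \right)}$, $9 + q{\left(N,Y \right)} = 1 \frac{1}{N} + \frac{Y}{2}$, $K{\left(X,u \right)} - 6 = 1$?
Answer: $\frac{86016}{5} \approx 17203.0$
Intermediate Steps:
$K{\left(X,u \right)} = 7$ ($K{\left(X,u \right)} = 6 + 1 = 7$)
$q{\left(N,Y \right)} = -9 + \frac{1}{N} + \frac{Y}{2}$ ($q{\left(N,Y \right)} = -9 + \left(1 \frac{1}{N} + \frac{Y}{2}\right) = -9 + \left(\frac{1}{N} + Y \frac{1}{2}\right) = -9 + \left(\frac{1}{N} + \frac{Y}{2}\right) = -9 + \frac{1}{N} + \frac{Y}{2}$)
$x{\left(f \right)} = 9$ ($x{\left(f \right)} = 5 + 4 = 9$)
$I{\left(S \right)} = 9$
$h{\left(G,E \right)} = -48 - 16 E \left(- \frac{11}{2} + \frac{1}{G}\right)$ ($h{\left(G,E \right)} = \left(3 + \left(-9 + \frac{1}{G} + \frac{1}{2} \cdot 7\right) E\right) \left(-8 - 8\right) = \left(3 + \left(-9 + \frac{1}{G} + \frac{7}{2}\right) E\right) \left(-16\right) = \left(3 + \left(- \frac{11}{2} + \frac{1}{G}\right) E\right) \left(-16\right) = \left(3 + E \left(- \frac{11}{2} + \frac{1}{G}\right)\right) \left(-16\right) = -48 - 16 E \left(- \frac{11}{2} + \frac{1}{G}\right)$)
$h{\left(-15,22 \right)} I{\left(-28 \right)} = \left(-48 + 88 \cdot 22 - \frac{352}{-15}\right) 9 = \left(-48 + 1936 - 352 \left(- \frac{1}{15}\right)\right) 9 = \left(-48 + 1936 + \frac{352}{15}\right) 9 = \frac{28672}{15} \cdot 9 = \frac{86016}{5}$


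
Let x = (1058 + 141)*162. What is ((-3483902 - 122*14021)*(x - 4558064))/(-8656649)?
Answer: -22667737059264/8656649 ≈ -2.6185e+6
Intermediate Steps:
x = 194238 (x = 1199*162 = 194238)
((-3483902 - 122*14021)*(x - 4558064))/(-8656649) = ((-3483902 - 122*14021)*(194238 - 4558064))/(-8656649) = ((-3483902 - 1710562)*(-4363826))*(-1/8656649) = -5194464*(-4363826)*(-1/8656649) = 22667737059264*(-1/8656649) = -22667737059264/8656649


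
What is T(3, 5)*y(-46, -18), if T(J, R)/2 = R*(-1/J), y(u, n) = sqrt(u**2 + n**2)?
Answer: -20*sqrt(610)/3 ≈ -164.65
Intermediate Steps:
y(u, n) = sqrt(n**2 + u**2)
T(J, R) = -2*R/J (T(J, R) = 2*(R*(-1/J)) = 2*(-R/J) = -2*R/J)
T(3, 5)*y(-46, -18) = (-2*5/3)*sqrt((-18)**2 + (-46)**2) = (-2*5*1/3)*sqrt(324 + 2116) = -20*sqrt(610)/3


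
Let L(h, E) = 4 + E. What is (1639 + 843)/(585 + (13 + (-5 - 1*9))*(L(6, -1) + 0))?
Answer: 1241/291 ≈ 4.2646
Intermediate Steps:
(1639 + 843)/(585 + (13 + (-5 - 1*9))*(L(6, -1) + 0)) = (1639 + 843)/(585 + (13 + (-5 - 1*9))*((4 - 1) + 0)) = 2482/(585 + (13 + (-5 - 9))*(3 + 0)) = 2482/(585 + (13 - 14)*3) = 2482/(585 - 1*3) = 2482/(585 - 3) = 2482/582 = 2482*(1/582) = 1241/291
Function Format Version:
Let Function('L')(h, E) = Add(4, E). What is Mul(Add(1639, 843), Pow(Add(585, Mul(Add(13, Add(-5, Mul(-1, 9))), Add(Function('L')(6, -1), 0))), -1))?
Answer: Rational(1241, 291) ≈ 4.2646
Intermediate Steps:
Mul(Add(1639, 843), Pow(Add(585, Mul(Add(13, Add(-5, Mul(-1, 9))), Add(Function('L')(6, -1), 0))), -1)) = Mul(Add(1639, 843), Pow(Add(585, Mul(Add(13, Add(-5, Mul(-1, 9))), Add(Add(4, -1), 0))), -1)) = Mul(2482, Pow(Add(585, Mul(Add(13, Add(-5, -9)), Add(3, 0))), -1)) = Mul(2482, Pow(Add(585, Mul(Add(13, -14), 3)), -1)) = Mul(2482, Pow(Add(585, Mul(-1, 3)), -1)) = Mul(2482, Pow(Add(585, -3), -1)) = Mul(2482, Pow(582, -1)) = Mul(2482, Rational(1, 582)) = Rational(1241, 291)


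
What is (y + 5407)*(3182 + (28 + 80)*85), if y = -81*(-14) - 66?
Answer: 80043950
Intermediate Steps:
y = 1068 (y = 1134 - 66 = 1068)
(y + 5407)*(3182 + (28 + 80)*85) = (1068 + 5407)*(3182 + (28 + 80)*85) = 6475*(3182 + 108*85) = 6475*(3182 + 9180) = 6475*12362 = 80043950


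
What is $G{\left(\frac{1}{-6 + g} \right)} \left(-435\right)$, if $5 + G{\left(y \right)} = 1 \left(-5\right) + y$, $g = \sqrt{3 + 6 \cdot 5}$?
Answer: $5220 + 145 \sqrt{33} \approx 6053.0$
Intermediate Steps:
$g = \sqrt{33}$ ($g = \sqrt{3 + 30} = \sqrt{33} \approx 5.7446$)
$G{\left(y \right)} = -10 + y$ ($G{\left(y \right)} = -5 + \left(1 \left(-5\right) + y\right) = -5 + \left(-5 + y\right) = -10 + y$)
$G{\left(\frac{1}{-6 + g} \right)} \left(-435\right) = \left(-10 + \frac{1}{-6 + \sqrt{33}}\right) \left(-435\right) = 4350 - \frac{435}{-6 + \sqrt{33}}$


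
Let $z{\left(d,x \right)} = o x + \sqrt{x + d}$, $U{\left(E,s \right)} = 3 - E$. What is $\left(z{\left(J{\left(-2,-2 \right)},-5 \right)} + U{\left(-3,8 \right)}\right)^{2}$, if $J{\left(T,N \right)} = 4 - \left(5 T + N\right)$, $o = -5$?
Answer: $\left(31 + \sqrt{11}\right)^{2} \approx 1177.6$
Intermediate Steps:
$J{\left(T,N \right)} = 4 - N - 5 T$ ($J{\left(T,N \right)} = 4 - \left(N + 5 T\right) = 4 - N - 5 T$)
$z{\left(d,x \right)} = \sqrt{d + x} - 5 x$ ($z{\left(d,x \right)} = - 5 x + \sqrt{x + d} = - 5 x + \sqrt{d + x} = \sqrt{d + x} - 5 x$)
$\left(z{\left(J{\left(-2,-2 \right)},-5 \right)} + U{\left(-3,8 \right)}\right)^{2} = \left(\left(\sqrt{\left(4 - -2 - -10\right) - 5} - -25\right) + \left(3 - -3\right)\right)^{2} = \left(\left(\sqrt{\left(4 + 2 + 10\right) - 5} + 25\right) + \left(3 + 3\right)\right)^{2} = \left(\left(\sqrt{16 - 5} + 25\right) + 6\right)^{2} = \left(\left(\sqrt{11} + 25\right) + 6\right)^{2} = \left(\left(25 + \sqrt{11}\right) + 6\right)^{2} = \left(31 + \sqrt{11}\right)^{2}$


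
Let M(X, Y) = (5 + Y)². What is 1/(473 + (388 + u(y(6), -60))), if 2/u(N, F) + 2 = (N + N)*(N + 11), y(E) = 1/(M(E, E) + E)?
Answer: 14731/12667262 ≈ 0.0011629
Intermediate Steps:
y(E) = 1/(E + (5 + E)²) (y(E) = 1/((5 + E)² + E) = 1/(E + (5 + E)²))
u(N, F) = 2/(-2 + 2*N*(11 + N)) (u(N, F) = 2/(-2 + (N + N)*(N + 11)) = 2/(-2 + (2*N)*(11 + N)) = 2/(-2 + 2*N*(11 + N)))
1/(473 + (388 + u(y(6), -60))) = 1/(473 + (388 + 1/(-1 + (1/(6 + (5 + 6)²))² + 11/(6 + (5 + 6)²)))) = 1/(473 + (388 + 1/(-1 + (1/(6 + 11²))² + 11/(6 + 11²)))) = 1/(473 + (388 + 1/(-1 + (1/(6 + 121))² + 11/(6 + 121)))) = 1/(473 + (388 + 1/(-1 + (1/127)² + 11/127))) = 1/(473 + (388 + 1/(-1 + (1/127)² + 11*(1/127)))) = 1/(473 + (388 + 1/(-1 + 1/16129 + 11/127))) = 1/(473 + (388 + 1/(-14731/16129))) = 1/(473 + (388 - 16129/14731)) = 1/(473 + 5699499/14731) = 1/(12667262/14731) = 14731/12667262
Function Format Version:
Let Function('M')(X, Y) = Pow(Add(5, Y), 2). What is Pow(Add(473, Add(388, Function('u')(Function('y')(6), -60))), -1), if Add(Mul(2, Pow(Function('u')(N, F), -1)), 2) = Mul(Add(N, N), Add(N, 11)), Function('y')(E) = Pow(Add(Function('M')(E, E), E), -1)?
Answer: Rational(14731, 12667262) ≈ 0.0011629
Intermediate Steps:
Function('y')(E) = Pow(Add(E, Pow(Add(5, E), 2)), -1) (Function('y')(E) = Pow(Add(Pow(Add(5, E), 2), E), -1) = Pow(Add(E, Pow(Add(5, E), 2)), -1))
Function('u')(N, F) = Mul(2, Pow(Add(-2, Mul(2, N, Add(11, N))), -1)) (Function('u')(N, F) = Mul(2, Pow(Add(-2, Mul(Add(N, N), Add(N, 11))), -1)) = Mul(2, Pow(Add(-2, Mul(Mul(2, N), Add(11, N))), -1)) = Mul(2, Pow(Add(-2, Mul(2, N, Add(11, N))), -1)))
Pow(Add(473, Add(388, Function('u')(Function('y')(6), -60))), -1) = Pow(Add(473, Add(388, Pow(Add(-1, Pow(Pow(Add(6, Pow(Add(5, 6), 2)), -1), 2), Mul(11, Pow(Add(6, Pow(Add(5, 6), 2)), -1))), -1))), -1) = Pow(Add(473, Add(388, Pow(Add(-1, Pow(Pow(Add(6, Pow(11, 2)), -1), 2), Mul(11, Pow(Add(6, Pow(11, 2)), -1))), -1))), -1) = Pow(Add(473, Add(388, Pow(Add(-1, Pow(Pow(Add(6, 121), -1), 2), Mul(11, Pow(Add(6, 121), -1))), -1))), -1) = Pow(Add(473, Add(388, Pow(Add(-1, Pow(Pow(127, -1), 2), Mul(11, Pow(127, -1))), -1))), -1) = Pow(Add(473, Add(388, Pow(Add(-1, Pow(Rational(1, 127), 2), Mul(11, Rational(1, 127))), -1))), -1) = Pow(Add(473, Add(388, Pow(Add(-1, Rational(1, 16129), Rational(11, 127)), -1))), -1) = Pow(Add(473, Add(388, Pow(Rational(-14731, 16129), -1))), -1) = Pow(Add(473, Add(388, Rational(-16129, 14731))), -1) = Pow(Add(473, Rational(5699499, 14731)), -1) = Pow(Rational(12667262, 14731), -1) = Rational(14731, 12667262)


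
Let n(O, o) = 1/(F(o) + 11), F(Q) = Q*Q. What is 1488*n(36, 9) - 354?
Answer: -7770/23 ≈ -337.83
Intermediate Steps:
F(Q) = Q²
n(O, o) = 1/(11 + o²) (n(O, o) = 1/(o² + 11) = 1/(11 + o²))
1488*n(36, 9) - 354 = 1488/(11 + 9²) - 354 = 1488/(11 + 81) - 354 = 1488/92 - 354 = 1488*(1/92) - 354 = 372/23 - 354 = -7770/23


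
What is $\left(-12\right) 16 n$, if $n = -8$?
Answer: $1536$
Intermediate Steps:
$\left(-12\right) 16 n = \left(-12\right) 16 \left(-8\right) = \left(-192\right) \left(-8\right) = 1536$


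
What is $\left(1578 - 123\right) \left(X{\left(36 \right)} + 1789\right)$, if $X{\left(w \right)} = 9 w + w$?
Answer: $3126795$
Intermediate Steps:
$X{\left(w \right)} = 10 w$
$\left(1578 - 123\right) \left(X{\left(36 \right)} + 1789\right) = \left(1578 - 123\right) \left(10 \cdot 36 + 1789\right) = 1455 \left(360 + 1789\right) = 1455 \cdot 2149 = 3126795$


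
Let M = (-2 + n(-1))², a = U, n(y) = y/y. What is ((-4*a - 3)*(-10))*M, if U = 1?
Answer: 70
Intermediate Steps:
n(y) = 1
a = 1
M = 1 (M = (-2 + 1)² = (-1)² = 1)
((-4*a - 3)*(-10))*M = ((-4*1 - 3)*(-10))*1 = ((-4 - 3)*(-10))*1 = -7*(-10)*1 = 70*1 = 70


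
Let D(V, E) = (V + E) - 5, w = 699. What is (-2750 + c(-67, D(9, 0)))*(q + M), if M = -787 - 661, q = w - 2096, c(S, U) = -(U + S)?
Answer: 7644515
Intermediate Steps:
D(V, E) = -5 + E + V (D(V, E) = (E + V) - 5 = -5 + E + V)
c(S, U) = -S - U (c(S, U) = -(S + U) = -S - U)
q = -1397 (q = 699 - 2096 = -1397)
M = -1448
(-2750 + c(-67, D(9, 0)))*(q + M) = (-2750 + (-1*(-67) - (-5 + 0 + 9)))*(-1397 - 1448) = (-2750 + (67 - 1*4))*(-2845) = (-2750 + (67 - 4))*(-2845) = (-2750 + 63)*(-2845) = -2687*(-2845) = 7644515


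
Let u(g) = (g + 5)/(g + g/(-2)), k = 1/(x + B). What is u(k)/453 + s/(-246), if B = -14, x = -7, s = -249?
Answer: 20543/37146 ≈ 0.55303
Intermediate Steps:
k = -1/21 (k = 1/(-7 - 14) = 1/(-21) = -1/21 ≈ -0.047619)
u(g) = 2*(5 + g)/g (u(g) = (5 + g)/(g + g*(-1/2)) = (5 + g)/(g - g/2) = (5 + g)/((g/2)) = (5 + g)*(2/g) = 2*(5 + g)/g)
u(k)/453 + s/(-246) = (2 + 10/(-1/21))/453 - 249/(-246) = (2 + 10*(-21))*(1/453) - 249*(-1/246) = (2 - 210)*(1/453) + 83/82 = -208*1/453 + 83/82 = -208/453 + 83/82 = 20543/37146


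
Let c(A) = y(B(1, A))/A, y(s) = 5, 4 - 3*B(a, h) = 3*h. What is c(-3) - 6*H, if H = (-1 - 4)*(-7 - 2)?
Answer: -815/3 ≈ -271.67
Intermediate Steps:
B(a, h) = 4/3 - h
H = 45 (H = -5*(-9) = 45)
c(A) = 5/A
c(-3) - 6*H = 5/(-3) - 6*45 = 5*(-⅓) - 270 = -5/3 - 270 = -815/3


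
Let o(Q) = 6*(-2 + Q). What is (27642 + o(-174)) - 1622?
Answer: 24964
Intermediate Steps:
o(Q) = -12 + 6*Q
(27642 + o(-174)) - 1622 = (27642 + (-12 + 6*(-174))) - 1622 = (27642 + (-12 - 1044)) - 1622 = (27642 - 1056) - 1622 = 26586 - 1622 = 24964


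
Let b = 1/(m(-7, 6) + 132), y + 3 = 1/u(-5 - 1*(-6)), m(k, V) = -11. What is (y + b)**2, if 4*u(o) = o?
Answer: 14884/14641 ≈ 1.0166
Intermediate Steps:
u(o) = o/4
y = 1 (y = -3 + 1/((-5 - 1*(-6))/4) = -3 + 1/((-5 + 6)/4) = -3 + 1/((1/4)*1) = -3 + 1/(1/4) = -3 + 4 = 1)
b = 1/121 (b = 1/(-11 + 132) = 1/121 ≈ 0.0082645)
(y + b)**2 = (1 + 1/121)**2 = (122/121)**2 = 14884/14641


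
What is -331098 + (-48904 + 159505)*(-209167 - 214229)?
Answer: -46828352094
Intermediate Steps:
-331098 + (-48904 + 159505)*(-209167 - 214229) = -331098 + 110601*(-423396) = -331098 - 46828020996 = -46828352094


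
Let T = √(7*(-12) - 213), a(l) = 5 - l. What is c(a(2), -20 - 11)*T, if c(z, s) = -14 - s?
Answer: 51*I*√33 ≈ 292.97*I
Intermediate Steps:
T = 3*I*√33 (T = √(-84 - 213) = √(-297) = 3*I*√33 ≈ 17.234*I)
c(a(2), -20 - 11)*T = (-14 - (-20 - 11))*(3*I*√33) = (-14 - 1*(-31))*(3*I*√33) = (-14 + 31)*(3*I*√33) = 17*(3*I*√33) = 51*I*√33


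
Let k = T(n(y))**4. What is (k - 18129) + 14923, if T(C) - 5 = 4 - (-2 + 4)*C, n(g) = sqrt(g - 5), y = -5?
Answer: -14485 - 2952*I*sqrt(10) ≈ -14485.0 - 9335.0*I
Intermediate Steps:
n(g) = sqrt(-5 + g)
T(C) = 9 - 2*C (T(C) = 5 + (4 - (-2 + 4)*C) = 5 + (4 - 2*C) = 9 - 2*C)
k = (9 - 2*I*sqrt(10))**4 (k = (9 - 2*sqrt(-5 - 5))**4 = (9 - 2*I*sqrt(10))**4 ≈ -11279.0 - 9335.0*I)
(k - 18129) + 14923 = ((9 - 2*I*sqrt(10))**4 - 18129) + 14923 = (-18129 + (9 - 2*I*sqrt(10))**4) + 14923 = -3206 + (9 - 2*I*sqrt(10))**4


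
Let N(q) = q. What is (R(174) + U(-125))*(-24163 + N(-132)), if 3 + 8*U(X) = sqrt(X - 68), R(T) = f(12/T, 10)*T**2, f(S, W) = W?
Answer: -58844360715/8 - 24295*I*sqrt(193)/8 ≈ -7.3555e+9 - 42190.0*I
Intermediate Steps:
R(T) = 10*T**2
U(X) = -3/8 + sqrt(-68 + X)/8 (U(X) = -3/8 + sqrt(X - 68)/8 = -3/8 + sqrt(-68 + X)/8)
(R(174) + U(-125))*(-24163 + N(-132)) = (10*174**2 + (-3/8 + sqrt(-68 - 125)/8))*(-24163 - 132) = (10*30276 + (-3/8 + sqrt(-193)/8))*(-24295) = (302760 + (-3/8 + (I*sqrt(193))/8))*(-24295) = (302760 + (-3/8 + I*sqrt(193)/8))*(-24295) = (2422077/8 + I*sqrt(193)/8)*(-24295) = -58844360715/8 - 24295*I*sqrt(193)/8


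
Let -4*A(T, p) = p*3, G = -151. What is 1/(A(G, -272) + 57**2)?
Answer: 1/3453 ≈ 0.00028960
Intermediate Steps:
A(T, p) = -3*p/4 (A(T, p) = -p*3/4 = -3*p/4)
1/(A(G, -272) + 57**2) = 1/(-3/4*(-272) + 57**2) = 1/(204 + 3249) = 1/3453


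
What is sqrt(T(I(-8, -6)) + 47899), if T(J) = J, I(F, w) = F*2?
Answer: sqrt(47883) ≈ 218.82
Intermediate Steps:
I(F, w) = 2*F
sqrt(T(I(-8, -6)) + 47899) = sqrt(2*(-8) + 47899) = sqrt(-16 + 47899) = sqrt(47883)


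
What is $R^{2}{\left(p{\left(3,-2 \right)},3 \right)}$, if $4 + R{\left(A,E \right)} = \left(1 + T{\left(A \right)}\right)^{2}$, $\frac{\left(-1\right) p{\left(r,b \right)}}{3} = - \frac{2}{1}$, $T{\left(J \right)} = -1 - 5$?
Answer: $441$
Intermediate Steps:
$T{\left(J \right)} = -6$ ($T{\left(J \right)} = -1 - 5 = -6$)
$p{\left(r,b \right)} = 6$ ($p{\left(r,b \right)} = - 3 \left(- \frac{2}{1}\right) = - 3 \left(\left(-2\right) 1\right) = \left(-3\right) \left(-2\right) = 6$)
$R{\left(A,E \right)} = 21$ ($R{\left(A,E \right)} = -4 + \left(1 - 6\right)^{2} = -4 + \left(-5\right)^{2} = -4 + 25 = 21$)
$R^{2}{\left(p{\left(3,-2 \right)},3 \right)} = 21^{2} = 441$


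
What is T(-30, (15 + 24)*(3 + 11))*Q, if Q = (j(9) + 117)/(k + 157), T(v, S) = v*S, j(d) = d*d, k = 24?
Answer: -3243240/181 ≈ -17918.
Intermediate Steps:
j(d) = d²
T(v, S) = S*v
Q = 198/181 (Q = (9² + 117)/(24 + 157) = (81 + 117)/181 = 198*(1/181) = 198/181 ≈ 1.0939)
T(-30, (15 + 24)*(3 + 11))*Q = (((15 + 24)*(3 + 11))*(-30))*(198/181) = ((39*14)*(-30))*(198/181) = (546*(-30))*(198/181) = -16380*198/181 = -3243240/181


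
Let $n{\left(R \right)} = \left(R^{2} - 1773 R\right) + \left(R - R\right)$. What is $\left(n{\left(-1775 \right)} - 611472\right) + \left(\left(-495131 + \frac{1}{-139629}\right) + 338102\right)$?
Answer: $\frac{772036527170}{139629} \approx 5.5292 \cdot 10^{6}$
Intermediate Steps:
$n{\left(R \right)} = R^{2} - 1773 R$ ($n{\left(R \right)} = \left(R^{2} - 1773 R\right) + 0 = R^{2} - 1773 R$)
$\left(n{\left(-1775 \right)} - 611472\right) + \left(\left(-495131 + \frac{1}{-139629}\right) + 338102\right) = \left(- 1775 \left(-1773 - 1775\right) - 611472\right) + \left(\left(-495131 + \frac{1}{-139629}\right) + 338102\right) = \left(\left(-1775\right) \left(-3548\right) - 611472\right) + \left(\left(-495131 - \frac{1}{139629}\right) + 338102\right) = \left(6297700 - 611472\right) + \left(- \frac{69134646400}{139629} + 338102\right) = 5686228 - \frac{21925802242}{139629} = \frac{772036527170}{139629}$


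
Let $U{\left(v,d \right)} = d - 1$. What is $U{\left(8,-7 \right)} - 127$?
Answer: $-135$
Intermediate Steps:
$U{\left(v,d \right)} = -1 + d$ ($U{\left(v,d \right)} = d - 1 = -1 + d$)
$U{\left(8,-7 \right)} - 127 = \left(-1 - 7\right) - 127 = -8 - 127 = -135$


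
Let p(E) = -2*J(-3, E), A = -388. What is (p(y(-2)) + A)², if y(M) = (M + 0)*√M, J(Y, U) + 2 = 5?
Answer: 155236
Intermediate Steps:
J(Y, U) = 3 (J(Y, U) = -2 + 5 = 3)
y(M) = M^(3/2) (y(M) = M*√M = M^(3/2))
p(E) = -6 (p(E) = -2*3 = -6)
(p(y(-2)) + A)² = (-6 - 388)² = (-394)² = 155236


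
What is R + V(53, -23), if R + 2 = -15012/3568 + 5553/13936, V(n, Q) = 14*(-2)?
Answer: -105068973/3107728 ≈ -33.809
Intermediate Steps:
V(n, Q) = -28
R = -18052589/3107728 (R = -2 + (-15012/3568 + 5553/13936) = -2 + (-15012*1/3568 + 5553*(1/13936)) = -2 + (-3753/892 + 5553/13936) = -2 - 11837133/3107728 = -18052589/3107728 ≈ -5.8089)
R + V(53, -23) = -18052589/3107728 - 28 = -105068973/3107728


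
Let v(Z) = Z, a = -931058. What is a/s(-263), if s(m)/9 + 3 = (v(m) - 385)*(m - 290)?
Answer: -931058/3225069 ≈ -0.28869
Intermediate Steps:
s(m) = -27 + 9*(-385 + m)*(-290 + m) (s(m) = -27 + 9*((m - 385)*(m - 290)) = -27 + 9*((-385 + m)*(-290 + m)) = -27 + 9*(-385 + m)*(-290 + m))
a/s(-263) = -931058/(1004823 - 6075*(-263) + 9*(-263)²) = -931058/(1004823 + 1597725 + 9*69169) = -931058/(1004823 + 1597725 + 622521) = -931058/3225069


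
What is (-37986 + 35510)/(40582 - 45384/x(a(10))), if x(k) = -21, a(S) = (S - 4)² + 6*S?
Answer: -8666/149601 ≈ -0.057927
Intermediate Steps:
a(S) = (-4 + S)² + 6*S
(-37986 + 35510)/(40582 - 45384/x(a(10))) = (-37986 + 35510)/(40582 - 45384/(-21)) = -2476/(40582 - 45384*(-1/21)) = -2476/(40582 + 15128/7) = -2476/299202/7 = -2476*7/299202 = -8666/149601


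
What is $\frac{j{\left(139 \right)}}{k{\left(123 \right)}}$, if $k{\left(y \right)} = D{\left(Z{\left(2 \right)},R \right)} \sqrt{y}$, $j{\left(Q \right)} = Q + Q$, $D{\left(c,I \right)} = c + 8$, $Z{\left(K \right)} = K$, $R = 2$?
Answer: $\frac{139 \sqrt{123}}{615} \approx 2.5066$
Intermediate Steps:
$D{\left(c,I \right)} = 8 + c$
$j{\left(Q \right)} = 2 Q$
$k{\left(y \right)} = 10 \sqrt{y}$ ($k{\left(y \right)} = \left(8 + 2\right) \sqrt{y} = 10 \sqrt{y}$)
$\frac{j{\left(139 \right)}}{k{\left(123 \right)}} = \frac{2 \cdot 139}{10 \sqrt{123}} = 278 \frac{\sqrt{123}}{1230} = \frac{139 \sqrt{123}}{615}$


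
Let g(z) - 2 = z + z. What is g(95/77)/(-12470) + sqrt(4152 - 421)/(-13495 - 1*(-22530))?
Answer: -4/11165 + sqrt(3731)/9035 ≈ 0.0064023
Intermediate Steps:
g(z) = 2 + 2*z (g(z) = 2 + (z + z) = 2 + 2*z)
g(95/77)/(-12470) + sqrt(4152 - 421)/(-13495 - 1*(-22530)) = (2 + 2*(95/77))/(-12470) + sqrt(4152 - 421)/(-13495 - 1*(-22530)) = (2 + 2*(95*(1/77)))*(-1/12470) + sqrt(3731)/(-13495 + 22530) = (2 + 2*(95/77))*(-1/12470) + sqrt(3731)/9035 = (2 + 190/77)*(-1/12470) + sqrt(3731)*(1/9035) = (344/77)*(-1/12470) + sqrt(3731)/9035 = -4/11165 + sqrt(3731)/9035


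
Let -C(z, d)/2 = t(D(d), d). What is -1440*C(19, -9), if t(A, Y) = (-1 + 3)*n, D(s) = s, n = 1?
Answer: 5760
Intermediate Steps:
t(A, Y) = 2 (t(A, Y) = (-1 + 3)*1 = 2*1 = 2)
C(z, d) = -4 (C(z, d) = -2*2 = -4)
-1440*C(19, -9) = -1440*(-4) = 5760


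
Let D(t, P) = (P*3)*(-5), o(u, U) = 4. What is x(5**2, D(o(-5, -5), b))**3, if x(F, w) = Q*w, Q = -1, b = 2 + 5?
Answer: 1157625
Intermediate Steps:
b = 7
D(t, P) = -15*P (D(t, P) = (3*P)*(-5) = -15*P)
x(F, w) = -w
x(5**2, D(o(-5, -5), b))**3 = (-(-15)*7)**3 = (-1*(-105))**3 = 105**3 = 1157625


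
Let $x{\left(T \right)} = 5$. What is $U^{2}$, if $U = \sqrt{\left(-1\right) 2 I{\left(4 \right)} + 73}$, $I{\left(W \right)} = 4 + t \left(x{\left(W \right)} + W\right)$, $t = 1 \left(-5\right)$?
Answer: $155$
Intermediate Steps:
$t = -5$
$I{\left(W \right)} = -21 - 5 W$ ($I{\left(W \right)} = 4 - 5 \left(5 + W\right) = 4 - \left(25 + 5 W\right) = -21 - 5 W$)
$U = \sqrt{155}$ ($U = \sqrt{\left(-1\right) 2 \left(-21 - 20\right) + 73} = \sqrt{- 2 \left(-21 - 20\right) + 73} = \sqrt{\left(-2\right) \left(-41\right) + 73} = \sqrt{82 + 73} = \sqrt{155} \approx 12.45$)
$U^{2} = \left(\sqrt{155}\right)^{2} = 155$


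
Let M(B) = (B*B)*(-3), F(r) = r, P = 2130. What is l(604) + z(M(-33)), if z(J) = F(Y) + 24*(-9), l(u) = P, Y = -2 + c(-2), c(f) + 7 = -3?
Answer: 1902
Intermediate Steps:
c(f) = -10 (c(f) = -7 - 3 = -10)
Y = -12 (Y = -2 - 10 = -12)
M(B) = -3*B² (M(B) = B²*(-3) = -3*B²)
l(u) = 2130
z(J) = -228 (z(J) = -12 + 24*(-9) = -12 - 216 = -228)
l(604) + z(M(-33)) = 2130 - 228 = 1902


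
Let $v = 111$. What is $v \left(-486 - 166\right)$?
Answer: $-72372$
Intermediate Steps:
$v \left(-486 - 166\right) = 111 \left(-486 - 166\right) = 111 \left(-652\right) = -72372$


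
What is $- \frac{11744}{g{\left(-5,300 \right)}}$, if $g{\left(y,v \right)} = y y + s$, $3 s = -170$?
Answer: $\frac{35232}{95} \approx 370.86$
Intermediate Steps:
$s = - \frac{170}{3}$ ($s = \frac{1}{3} \left(-170\right) = - \frac{170}{3} \approx -56.667$)
$g{\left(y,v \right)} = - \frac{170}{3} + y^{2}$ ($g{\left(y,v \right)} = y y - \frac{170}{3} = y^{2} - \frac{170}{3} = - \frac{170}{3} + y^{2}$)
$- \frac{11744}{g{\left(-5,300 \right)}} = - \frac{11744}{- \frac{170}{3} + \left(-5\right)^{2}} = - \frac{11744}{- \frac{170}{3} + 25} = - \frac{11744}{- \frac{95}{3}} = \left(-11744\right) \left(- \frac{3}{95}\right) = \frac{35232}{95}$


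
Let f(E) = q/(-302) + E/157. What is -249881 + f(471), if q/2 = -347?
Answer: -37731231/151 ≈ -2.4988e+5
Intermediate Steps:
q = -694 (q = 2*(-347) = -694)
f(E) = 347/151 + E/157 (f(E) = -694/(-302) + E/157 = -694*(-1/302) + E*(1/157) = 347/151 + E/157)
-249881 + f(471) = -249881 + (347/151 + (1/157)*471) = -249881 + (347/151 + 3) = -249881 + 800/151 = -37731231/151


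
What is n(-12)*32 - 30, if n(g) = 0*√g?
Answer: -30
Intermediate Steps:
n(g) = 0
n(-12)*32 - 30 = 0*32 - 30 = 0 - 30 = -30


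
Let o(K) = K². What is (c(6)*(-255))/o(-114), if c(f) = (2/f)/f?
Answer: -85/77976 ≈ -0.0010901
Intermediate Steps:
c(f) = 2/f²
(c(6)*(-255))/o(-114) = ((2/6²)*(-255))/((-114)²) = ((2*(1/36))*(-255))/12996 = ((1/18)*(-255))*(1/12996) = -85/6*1/12996 = -85/77976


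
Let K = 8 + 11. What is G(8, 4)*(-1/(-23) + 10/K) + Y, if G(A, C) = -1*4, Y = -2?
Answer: -1870/437 ≈ -4.2792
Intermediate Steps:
K = 19
G(A, C) = -4
G(8, 4)*(-1/(-23) + 10/K) + Y = -4*(-1/(-23) + 10/19) - 2 = -4*(-1*(-1/23) + 10*(1/19)) - 2 = -4*(1/23 + 10/19) - 2 = -4*249/437 - 2 = -996/437 - 2 = -1870/437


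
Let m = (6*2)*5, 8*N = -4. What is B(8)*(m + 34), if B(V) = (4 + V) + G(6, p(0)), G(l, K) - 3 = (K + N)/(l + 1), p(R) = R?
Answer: 9823/7 ≈ 1403.3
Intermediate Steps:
N = -½ (N = (⅛)*(-4) = -½ ≈ -0.50000)
G(l, K) = 3 + (-½ + K)/(1 + l) (G(l, K) = 3 + (K - ½)/(l + 1) = 3 + (-½ + K)/(1 + l))
B(V) = 97/14 + V (B(V) = (4 + V) + (5/2 + 0 + 3*6)/(1 + 6) = (4 + V) + (5/2 + 0 + 18)/7 = (4 + V) + (⅐)*(41/2) = (4 + V) + 41/14 = 97/14 + V)
m = 60 (m = 12*5 = 60)
B(8)*(m + 34) = (97/14 + 8)*(60 + 34) = (209/14)*94 = 9823/7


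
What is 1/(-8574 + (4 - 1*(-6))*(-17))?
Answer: -1/8744 ≈ -0.00011436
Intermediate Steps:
1/(-8574 + (4 - 1*(-6))*(-17)) = 1/(-8574 + (4 + 6)*(-17)) = 1/(-8574 + 10*(-17)) = 1/(-8574 - 170) = 1/(-8744) = -1/8744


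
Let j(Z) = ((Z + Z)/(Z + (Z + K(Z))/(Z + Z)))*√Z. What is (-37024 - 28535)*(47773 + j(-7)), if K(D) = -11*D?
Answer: -3131950107 - 152971*I*√7/2 ≈ -3.1319e+9 - 2.0236e+5*I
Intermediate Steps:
j(Z) = 2*Z^(3/2)/(-5 + Z) (j(Z) = ((Z + Z)/(Z + (Z - 11*Z)/(Z + Z)))*√Z = ((2*Z)/(Z + (-10*Z)/((2*Z))))*√Z = ((2*Z)/(Z + (-10*Z)*(1/(2*Z))))*√Z = ((2*Z)/(Z - 5))*√Z = ((2*Z)/(-5 + Z))*√Z = (2*Z/(-5 + Z))*√Z = 2*Z^(3/2)/(-5 + Z))
(-37024 - 28535)*(47773 + j(-7)) = (-37024 - 28535)*(47773 + 2*(-7)^(3/2)/(-5 - 7)) = -65559*(47773 + 2*(-7*I*√7)/(-12)) = -65559*(47773 + 2*(-7*I*√7)*(-1/12)) = -65559*(47773 + 7*I*√7/6) = -3131950107 - 152971*I*√7/2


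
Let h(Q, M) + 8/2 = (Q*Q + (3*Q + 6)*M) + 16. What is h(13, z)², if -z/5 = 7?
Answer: 1943236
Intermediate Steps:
z = -35 (z = -5*7 = -35)
h(Q, M) = 12 + Q² + M*(6 + 3*Q) (h(Q, M) = -4 + ((Q*Q + (3*Q + 6)*M) + 16) = -4 + ((Q² + (6 + 3*Q)*M) + 16) = -4 + ((Q² + M*(6 + 3*Q)) + 16) = -4 + (16 + Q² + M*(6 + 3*Q)) = 12 + Q² + M*(6 + 3*Q))
h(13, z)² = (12 + 13² + 6*(-35) + 3*(-35)*13)² = (12 + 169 - 210 - 1365)² = (-1394)² = 1943236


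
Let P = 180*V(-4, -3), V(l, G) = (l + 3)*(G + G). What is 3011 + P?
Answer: 4091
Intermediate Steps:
V(l, G) = 2*G*(3 + l) (V(l, G) = (3 + l)*(2*G) = 2*G*(3 + l))
P = 1080 (P = 180*(2*(-3)*(3 - 4)) = 180*(2*(-3)*(-1)) = 180*6 = 1080)
3011 + P = 3011 + 1080 = 4091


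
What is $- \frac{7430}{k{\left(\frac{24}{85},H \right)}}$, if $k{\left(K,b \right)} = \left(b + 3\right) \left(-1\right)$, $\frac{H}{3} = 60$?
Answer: $\frac{7430}{183} \approx 40.601$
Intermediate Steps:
$H = 180$ ($H = 3 \cdot 60 = 180$)
$k{\left(K,b \right)} = -3 - b$ ($k{\left(K,b \right)} = \left(3 + b\right) \left(-1\right) = -3 - b$)
$- \frac{7430}{k{\left(\frac{24}{85},H \right)}} = - \frac{7430}{-3 - 180} = - \frac{7430}{-183} = \left(-7430\right) \left(- \frac{1}{183}\right) = \frac{7430}{183}$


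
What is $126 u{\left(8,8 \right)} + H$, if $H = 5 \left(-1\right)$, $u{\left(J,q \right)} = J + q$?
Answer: $2011$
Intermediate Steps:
$H = -5$
$126 u{\left(8,8 \right)} + H = 126 \left(8 + 8\right) - 5 = 126 \cdot 16 - 5 = 2016 - 5 = 2011$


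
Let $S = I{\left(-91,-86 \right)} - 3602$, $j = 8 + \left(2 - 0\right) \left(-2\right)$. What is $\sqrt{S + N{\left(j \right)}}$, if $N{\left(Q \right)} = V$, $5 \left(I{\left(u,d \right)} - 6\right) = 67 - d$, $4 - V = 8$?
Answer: $\frac{3 i \sqrt{9915}}{5} \approx 59.744 i$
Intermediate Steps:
$V = -4$ ($V = 4 - 8 = -4$)
$I{\left(u,d \right)} = \frac{97}{5} - \frac{d}{5}$ ($I{\left(u,d \right)} = 6 + \frac{67 - d}{5} = 6 - \left(- \frac{67}{5} + \frac{d}{5}\right) = \frac{97}{5} - \frac{d}{5}$)
$j = 4$ ($j = 8 + \left(2 + 0\right) \left(-2\right) = 8 + 2 \left(-2\right) = 8 - 4 = 4$)
$N{\left(Q \right)} = -4$
$S = - \frac{17827}{5}$ ($S = \left(\frac{97}{5} - - \frac{86}{5}\right) - 3602 = \left(\frac{97}{5} + \frac{86}{5}\right) - 3602 = \frac{183}{5} - 3602 = - \frac{17827}{5} \approx -3565.4$)
$\sqrt{S + N{\left(j \right)}} = \sqrt{- \frac{17827}{5} - 4} = \sqrt{- \frac{17847}{5}} = \frac{3 i \sqrt{9915}}{5}$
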